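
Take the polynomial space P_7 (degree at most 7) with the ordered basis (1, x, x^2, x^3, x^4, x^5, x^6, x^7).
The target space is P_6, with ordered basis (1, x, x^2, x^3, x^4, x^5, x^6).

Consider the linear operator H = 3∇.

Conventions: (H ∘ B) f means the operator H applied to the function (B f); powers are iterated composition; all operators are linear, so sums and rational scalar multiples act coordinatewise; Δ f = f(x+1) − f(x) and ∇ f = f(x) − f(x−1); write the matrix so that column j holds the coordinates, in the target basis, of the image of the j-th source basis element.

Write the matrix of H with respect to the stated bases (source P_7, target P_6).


image of 1: 0
image of x: 3
image of x^2: 6x - 3
image of x^3: 9x^2 - 9x + 3
image of x^4: 12x^3 - 18x^2 + 12x - 3
image of x^5: 15x^4 - 30x^3 + 30x^2 - 15x + 3
image of x^6: 18x^5 - 45x^4 + 60x^3 - 45x^2 + 18x - 3
image of x^7: 21x^6 - 63x^5 + 105x^4 - 105x^3 + 63x^2 - 21x + 3
each image's coordinates form column j of the matrix

the matrix is [[0, 3, -3, 3, -3, 3, -3, 3]; [0, 0, 6, -9, 12, -15, 18, -21]; [0, 0, 0, 9, -18, 30, -45, 63]; [0, 0, 0, 0, 12, -30, 60, -105]; [0, 0, 0, 0, 0, 15, -45, 105]; [0, 0, 0, 0, 0, 0, 18, -63]; [0, 0, 0, 0, 0, 0, 0, 21]] (rows listed top to bottom)


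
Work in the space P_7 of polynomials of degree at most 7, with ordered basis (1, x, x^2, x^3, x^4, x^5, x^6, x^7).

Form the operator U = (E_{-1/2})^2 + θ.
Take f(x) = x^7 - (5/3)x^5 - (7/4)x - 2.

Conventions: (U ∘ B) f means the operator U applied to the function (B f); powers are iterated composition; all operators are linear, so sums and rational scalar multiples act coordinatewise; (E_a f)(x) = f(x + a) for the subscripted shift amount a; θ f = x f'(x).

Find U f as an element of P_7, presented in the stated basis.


E_{-1/2} f = x^7 - (7/2)x^6 + (43/12)x^5 - (5/24)x^4 - (95/48)x^3 + (137/96)x^2 - (415/192)x - 415/384
E_{-1/2} E_{-1/2} f = x^7 - 7x^6 + (58/3)x^5 - (80/3)x^4 + (55/3)x^3 - (13/3)x^2 - (37/12)x + 5/12
θ f = 7x^7 - (25/3)x^5 - (7/4)x
((E_{-1/2})^2 + θ) f = 8x^7 - 7x^6 + 11x^5 - (80/3)x^4 + (55/3)x^3 - (13/3)x^2 - (29/6)x + 5/12

the image equals g(x) = 8x^7 - 7x^6 + 11x^5 - (80/3)x^4 + (55/3)x^3 - (13/3)x^2 - (29/6)x + 5/12


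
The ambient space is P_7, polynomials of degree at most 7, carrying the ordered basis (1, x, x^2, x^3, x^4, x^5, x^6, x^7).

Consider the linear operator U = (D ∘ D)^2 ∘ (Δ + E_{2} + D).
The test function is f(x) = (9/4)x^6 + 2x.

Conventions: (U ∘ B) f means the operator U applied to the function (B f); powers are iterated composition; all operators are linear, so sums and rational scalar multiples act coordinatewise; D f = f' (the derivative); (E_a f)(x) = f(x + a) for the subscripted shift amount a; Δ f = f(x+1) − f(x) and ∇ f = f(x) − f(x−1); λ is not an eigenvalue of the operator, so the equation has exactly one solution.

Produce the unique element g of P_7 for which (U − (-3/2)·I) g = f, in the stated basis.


the result is g(x) = (3/2)x^6 - 360x^2 - (8636/3)x - 1800

write g with unknown coordinates in the stated basis and equate coefficients in (U − (-3/2)·I) g = f
solving from the highest basis element down gives g = (3/2)x^6 - 360x^2 - (8636/3)x - 1800
check: U g = 540x^2 + 4320x + 2700
so U g − (-3/2)·g = (9/4)x^6 + 2x = f ✓


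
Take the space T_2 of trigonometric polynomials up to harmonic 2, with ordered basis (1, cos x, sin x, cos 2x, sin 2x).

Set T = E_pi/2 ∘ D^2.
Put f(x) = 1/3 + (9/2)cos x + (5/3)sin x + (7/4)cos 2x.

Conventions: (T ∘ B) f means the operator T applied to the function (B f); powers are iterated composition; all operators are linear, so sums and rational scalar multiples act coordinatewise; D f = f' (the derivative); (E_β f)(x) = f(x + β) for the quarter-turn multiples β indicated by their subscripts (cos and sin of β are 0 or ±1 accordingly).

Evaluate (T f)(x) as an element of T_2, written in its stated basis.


g(x) = -(5/3)cos x + (9/2)sin x + 7cos 2x

D f = (5/3)cos x - (9/2)sin x - (7/2)sin 2x
D D f = -(9/2)cos x - (5/3)sin x - 7cos 2x
E_pi/2 D^2 f = -(5/3)cos x + (9/2)sin x + 7cos 2x


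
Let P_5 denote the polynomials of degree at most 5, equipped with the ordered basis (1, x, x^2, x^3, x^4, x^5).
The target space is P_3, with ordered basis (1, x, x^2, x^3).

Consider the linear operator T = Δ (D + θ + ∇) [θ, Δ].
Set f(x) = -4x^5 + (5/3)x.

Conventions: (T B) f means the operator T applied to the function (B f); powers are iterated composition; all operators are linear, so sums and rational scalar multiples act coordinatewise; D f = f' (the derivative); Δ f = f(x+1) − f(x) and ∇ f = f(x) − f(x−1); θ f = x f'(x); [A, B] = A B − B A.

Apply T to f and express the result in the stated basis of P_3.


Δ f = -20x^4 - 40x^3 - 40x^2 - 20x - 7/3
θ Δ f = -80x^4 - 120x^3 - 80x^2 - 20x
θ f = -20x^5 + (5/3)x
Δ θ f = -100x^4 - 200x^3 - 200x^2 - 100x - 55/3
[θ, Δ] f = 20x^4 + 80x^3 + 120x^2 + 80x + 55/3
D [θ, Δ] f = 80x^3 + 240x^2 + 240x + 80
θ [θ, Δ] f = 80x^4 + 240x^3 + 240x^2 + 80x
∇ [θ, Δ] f = 80x^3 + 120x^2 + 80x + 20
(D + θ + ∇) [θ, Δ] f = 80x^4 + 400x^3 + 600x^2 + 400x + 100
Δ (D + θ + ∇) [θ, Δ] f = 320x^3 + 1680x^2 + 2720x + 1480

the image equals g(x) = 320x^3 + 1680x^2 + 2720x + 1480


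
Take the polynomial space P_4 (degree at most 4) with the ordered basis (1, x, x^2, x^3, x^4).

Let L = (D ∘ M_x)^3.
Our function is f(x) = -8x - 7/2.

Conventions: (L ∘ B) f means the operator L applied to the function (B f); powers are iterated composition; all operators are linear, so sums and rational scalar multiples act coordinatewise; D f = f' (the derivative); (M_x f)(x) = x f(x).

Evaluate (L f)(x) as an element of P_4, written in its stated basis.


M_x f = -8x^2 - (7/2)x
D M_x f = -16x - 7/2
M_x (D ∘ M_x) f = -16x^2 - (7/2)x
D M_x (D ∘ M_x) f = -32x - 7/2
M_x (D ∘ M_x) (D ∘ M_x) f = -32x^2 - (7/2)x
D M_x (D ∘ M_x) (D ∘ M_x) f = -64x - 7/2

the image equals g(x) = -64x - 7/2


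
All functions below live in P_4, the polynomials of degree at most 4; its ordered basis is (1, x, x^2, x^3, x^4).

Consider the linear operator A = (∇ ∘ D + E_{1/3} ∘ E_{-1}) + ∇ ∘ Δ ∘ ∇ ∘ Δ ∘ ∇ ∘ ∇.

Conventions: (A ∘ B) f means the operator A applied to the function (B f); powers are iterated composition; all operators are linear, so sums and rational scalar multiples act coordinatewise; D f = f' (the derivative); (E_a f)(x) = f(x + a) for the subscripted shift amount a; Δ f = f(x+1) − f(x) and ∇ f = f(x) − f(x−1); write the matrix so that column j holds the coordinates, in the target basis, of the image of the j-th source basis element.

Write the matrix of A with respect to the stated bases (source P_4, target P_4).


the matrix is [[1, -2/3, 22/9, -89/27, 340/81]; [0, 1, -4/3, 22/3, -356/27]; [0, 0, 1, -2, 44/3]; [0, 0, 0, 1, -8/3]; [0, 0, 0, 0, 1]] (rows listed top to bottom)

image of 1: 1
image of x: x - 2/3
image of x^2: x^2 - (4/3)x + 22/9
image of x^3: x^3 - 2x^2 + (22/3)x - 89/27
image of x^4: x^4 - (8/3)x^3 + (44/3)x^2 - (356/27)x + 340/81
each image's coordinates form column j of the matrix


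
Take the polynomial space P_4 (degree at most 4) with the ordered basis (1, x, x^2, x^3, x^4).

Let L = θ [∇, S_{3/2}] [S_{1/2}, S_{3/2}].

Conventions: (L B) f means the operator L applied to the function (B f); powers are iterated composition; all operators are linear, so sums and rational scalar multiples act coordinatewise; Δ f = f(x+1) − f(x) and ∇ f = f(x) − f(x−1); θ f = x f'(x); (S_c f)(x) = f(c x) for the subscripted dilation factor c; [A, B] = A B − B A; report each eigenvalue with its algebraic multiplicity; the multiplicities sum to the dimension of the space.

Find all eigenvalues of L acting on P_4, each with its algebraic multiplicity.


λ = 0 (multiplicity 5)

image of 1: 0
image of x: 0
image of x^2: 0
image of x^3: 0
image of x^4: 0
the matrix is upper triangular; its diagonal is (0, 0, 0, 0, 0)
for a triangular matrix the eigenvalues are the diagonal entries, with algebraic multiplicity their repetition count


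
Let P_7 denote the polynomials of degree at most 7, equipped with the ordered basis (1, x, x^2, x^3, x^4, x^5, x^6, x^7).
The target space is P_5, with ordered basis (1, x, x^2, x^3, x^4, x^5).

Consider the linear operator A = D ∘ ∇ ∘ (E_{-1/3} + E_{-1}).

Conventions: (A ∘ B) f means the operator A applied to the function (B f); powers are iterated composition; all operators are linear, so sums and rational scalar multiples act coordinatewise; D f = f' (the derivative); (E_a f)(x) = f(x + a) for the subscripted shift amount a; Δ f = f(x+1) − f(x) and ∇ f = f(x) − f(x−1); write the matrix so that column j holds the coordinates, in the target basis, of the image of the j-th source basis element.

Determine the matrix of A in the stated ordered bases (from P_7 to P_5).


image of 1: 0
image of x: 0
image of x^2: 4
image of x^3: 12x - 14
image of x^4: 24x^2 - 56x + 112/3
image of x^5: 40x^3 - 140x^2 + (560/3)x - 2450/27
image of x^6: 60x^4 - 280x^3 + 560x^2 - (4900/9)x + 5704/27
image of x^7: 84x^5 - 490x^4 + (3920/3)x^3 - (17150/9)x^2 + (39928/27)x - 38906/81
each image's coordinates form column j of the matrix

the matrix is [[0, 0, 4, -14, 112/3, -2450/27, 5704/27, -38906/81]; [0, 0, 0, 12, -56, 560/3, -4900/9, 39928/27]; [0, 0, 0, 0, 24, -140, 560, -17150/9]; [0, 0, 0, 0, 0, 40, -280, 3920/3]; [0, 0, 0, 0, 0, 0, 60, -490]; [0, 0, 0, 0, 0, 0, 0, 84]] (rows listed top to bottom)


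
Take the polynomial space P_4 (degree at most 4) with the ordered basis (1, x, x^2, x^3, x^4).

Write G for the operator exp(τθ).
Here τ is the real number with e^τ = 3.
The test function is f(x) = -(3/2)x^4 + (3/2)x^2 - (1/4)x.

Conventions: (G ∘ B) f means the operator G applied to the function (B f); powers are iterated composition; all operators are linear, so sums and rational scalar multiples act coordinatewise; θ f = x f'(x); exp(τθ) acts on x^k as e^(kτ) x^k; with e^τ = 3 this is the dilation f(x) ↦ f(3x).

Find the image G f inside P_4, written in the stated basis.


exp(τθ) x^k = e^(kτ) x^k; with e^τ = 3 this sends x^k to 3^k x^k
x ↦ 3 x
x^2 ↦ 9 x^2
x^4 ↦ 81 x^4
applying this coordinatewise to f: exp(τθ) f = -(243/2)x^4 + (27/2)x^2 - (3/4)x

the result is g(x) = -(243/2)x^4 + (27/2)x^2 - (3/4)x


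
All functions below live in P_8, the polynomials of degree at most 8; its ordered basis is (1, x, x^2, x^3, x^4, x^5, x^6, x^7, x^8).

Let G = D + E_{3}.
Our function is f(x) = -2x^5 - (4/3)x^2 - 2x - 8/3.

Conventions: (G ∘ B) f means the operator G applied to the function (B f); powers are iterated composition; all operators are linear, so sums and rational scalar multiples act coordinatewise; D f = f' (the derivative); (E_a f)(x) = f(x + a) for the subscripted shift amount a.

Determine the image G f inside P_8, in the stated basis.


D f = -10x^4 - (8/3)x - 2
E_{3} f = -2x^5 - 30x^4 - 180x^3 - (1624/3)x^2 - 820x - 1520/3
(D + E_{3}) f = -2x^5 - 40x^4 - 180x^3 - (1624/3)x^2 - (2468/3)x - 1526/3

the image equals g(x) = -2x^5 - 40x^4 - 180x^3 - (1624/3)x^2 - (2468/3)x - 1526/3


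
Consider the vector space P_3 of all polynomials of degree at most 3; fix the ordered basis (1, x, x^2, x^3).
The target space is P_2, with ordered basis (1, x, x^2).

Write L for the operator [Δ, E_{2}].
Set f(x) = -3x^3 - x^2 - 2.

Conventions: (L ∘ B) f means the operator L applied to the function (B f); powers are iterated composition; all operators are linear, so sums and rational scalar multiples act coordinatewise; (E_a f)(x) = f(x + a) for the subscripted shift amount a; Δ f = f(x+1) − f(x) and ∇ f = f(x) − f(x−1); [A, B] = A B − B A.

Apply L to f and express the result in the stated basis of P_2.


the image equals g(x) = 0

E_{2} f = -3x^3 - 19x^2 - 40x - 30
Δ E_{2} f = -9x^2 - 47x - 62
Δ f = -9x^2 - 11x - 4
E_{2} Δ f = -9x^2 - 47x - 62
[Δ, E_{2}] f = 0


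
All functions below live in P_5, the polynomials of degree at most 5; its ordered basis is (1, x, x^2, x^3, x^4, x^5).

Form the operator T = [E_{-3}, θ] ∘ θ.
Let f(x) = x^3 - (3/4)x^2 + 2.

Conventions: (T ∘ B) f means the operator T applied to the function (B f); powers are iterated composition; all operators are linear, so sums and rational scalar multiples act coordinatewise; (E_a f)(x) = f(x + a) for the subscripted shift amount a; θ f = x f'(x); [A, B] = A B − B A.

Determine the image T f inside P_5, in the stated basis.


g(x) = -27x^2 + 171x - 270

θ f = 3x^3 - (3/2)x^2
θ θ f = 9x^3 - 3x^2
E_{-3} θ θ f = 9x^3 - 84x^2 + 261x - 270
E_{-3} θ f = 3x^3 - (57/2)x^2 + 90x - 189/2
θ E_{-3} θ f = 9x^3 - 57x^2 + 90x
[E_{-3}, θ] θ f = -27x^2 + 171x - 270


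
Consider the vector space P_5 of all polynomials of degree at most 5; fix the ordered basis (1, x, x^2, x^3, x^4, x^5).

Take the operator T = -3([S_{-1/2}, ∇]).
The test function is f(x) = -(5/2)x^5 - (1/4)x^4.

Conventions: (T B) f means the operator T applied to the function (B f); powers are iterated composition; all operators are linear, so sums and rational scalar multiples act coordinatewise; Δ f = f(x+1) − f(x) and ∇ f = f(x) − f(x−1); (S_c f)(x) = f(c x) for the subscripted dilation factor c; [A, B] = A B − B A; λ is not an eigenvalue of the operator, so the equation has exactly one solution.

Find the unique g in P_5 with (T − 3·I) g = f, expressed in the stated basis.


write g with unknown coordinates in the stated basis and equate coefficients in (T − 3·I) g = f
solving from the highest basis element down gives g = (5/6)x^5 - (59/192)x^4 - (259/256)x^3 - (3177/2048)x^2 - (15701/4096)x + 4687/1024
check: T g = -(75/64)x^4 - (777/256)x^3 - (9531/2048)x^2 - (47103/4096)x + 14061/1024
so T g − 3·g = -(5/2)x^5 - (1/4)x^4 = f ✓

the result is g(x) = (5/6)x^5 - (59/192)x^4 - (259/256)x^3 - (3177/2048)x^2 - (15701/4096)x + 4687/1024


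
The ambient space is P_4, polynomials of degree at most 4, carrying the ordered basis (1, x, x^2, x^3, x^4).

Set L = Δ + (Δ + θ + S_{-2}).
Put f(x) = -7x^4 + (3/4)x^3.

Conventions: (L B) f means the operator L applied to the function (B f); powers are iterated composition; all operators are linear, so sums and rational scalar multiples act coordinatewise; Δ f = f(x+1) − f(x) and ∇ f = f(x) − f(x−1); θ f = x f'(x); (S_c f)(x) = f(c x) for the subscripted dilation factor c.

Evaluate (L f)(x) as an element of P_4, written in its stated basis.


the result is g(x) = -140x^4 - (239/4)x^3 - (159/2)x^2 - (103/2)x - 25/2

Δ f = -28x^3 - (159/4)x^2 - (103/4)x - 25/4
Δ f = -28x^3 - (159/4)x^2 - (103/4)x - 25/4
θ f = -28x^4 + (9/4)x^3
S_{-2} f = -112x^4 - 6x^3
(Δ + θ + S_{-2}) f = -140x^4 - (127/4)x^3 - (159/4)x^2 - (103/4)x - 25/4
(Δ + (Δ + θ + S_{-2})) f = -140x^4 - (239/4)x^3 - (159/2)x^2 - (103/2)x - 25/2


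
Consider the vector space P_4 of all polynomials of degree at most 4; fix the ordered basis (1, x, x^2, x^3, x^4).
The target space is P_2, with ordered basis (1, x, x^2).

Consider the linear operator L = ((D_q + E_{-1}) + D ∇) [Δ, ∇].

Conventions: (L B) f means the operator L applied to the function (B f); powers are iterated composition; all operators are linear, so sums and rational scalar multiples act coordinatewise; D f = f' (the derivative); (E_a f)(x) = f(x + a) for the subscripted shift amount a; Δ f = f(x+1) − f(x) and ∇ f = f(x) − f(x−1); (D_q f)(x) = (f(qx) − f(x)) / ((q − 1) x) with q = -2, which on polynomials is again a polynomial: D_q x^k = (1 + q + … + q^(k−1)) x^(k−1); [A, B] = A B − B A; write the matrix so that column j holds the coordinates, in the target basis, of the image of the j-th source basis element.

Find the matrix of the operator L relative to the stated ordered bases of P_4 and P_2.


the matrix is [[0, 0, 0, 0, 0]; [0, 0, 0, 0, 0]; [0, 0, 0, 0, 0]] (rows listed top to bottom)

image of 1: 0
image of x: 0
image of x^2: 0
image of x^3: 0
image of x^4: 0
each image's coordinates form column j of the matrix


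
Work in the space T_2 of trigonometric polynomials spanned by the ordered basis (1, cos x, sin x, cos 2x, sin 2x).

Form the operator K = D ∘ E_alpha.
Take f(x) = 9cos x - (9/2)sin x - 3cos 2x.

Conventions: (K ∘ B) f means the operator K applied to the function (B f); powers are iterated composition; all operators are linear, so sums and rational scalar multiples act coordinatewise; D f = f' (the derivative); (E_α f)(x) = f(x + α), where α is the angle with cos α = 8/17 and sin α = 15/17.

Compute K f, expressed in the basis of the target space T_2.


g(x) = -(171/17)cos x - (9/34)sin x + (1440/289)cos 2x - (966/289)sin 2x

E_alpha f = (9/34)cos x - (171/17)sin x + (483/289)cos 2x + (720/289)sin 2x
D E_alpha f = -(171/17)cos x - (9/34)sin x + (1440/289)cos 2x - (966/289)sin 2x


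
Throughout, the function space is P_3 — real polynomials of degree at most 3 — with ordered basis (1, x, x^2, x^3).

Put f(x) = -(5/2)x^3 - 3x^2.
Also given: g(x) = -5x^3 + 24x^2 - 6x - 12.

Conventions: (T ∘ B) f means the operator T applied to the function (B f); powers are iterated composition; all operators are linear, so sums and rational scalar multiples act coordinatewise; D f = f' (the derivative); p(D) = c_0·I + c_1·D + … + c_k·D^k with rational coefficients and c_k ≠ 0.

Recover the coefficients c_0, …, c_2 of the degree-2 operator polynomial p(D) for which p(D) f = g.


c_0 = 2, c_1 = -4, c_2 = 2

D^0 f = -(5/2)x^3 - 3x^2
D^1 f = -(15/2)x^2 - 6x
D^2 f = -15x - 6
matching coefficients of g against c_0 f + c_1 Df + … from the top degree down determines the c_i
solution: c_0 = 2, c_1 = -4, c_2 = 2


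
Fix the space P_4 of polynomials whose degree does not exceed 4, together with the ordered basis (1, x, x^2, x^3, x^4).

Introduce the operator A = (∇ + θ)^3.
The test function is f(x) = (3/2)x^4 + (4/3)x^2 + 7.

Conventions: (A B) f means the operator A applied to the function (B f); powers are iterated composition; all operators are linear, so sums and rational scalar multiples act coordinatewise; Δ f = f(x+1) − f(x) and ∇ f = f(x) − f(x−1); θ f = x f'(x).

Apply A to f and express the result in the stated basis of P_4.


the image equals g(x) = 96x^4 + 222x^3 - (238/3)x^2 - (268/3)x + 152/3

∇ f = 6x^3 - 9x^2 + (26/3)x - 17/6
θ f = 6x^4 + (8/3)x^2
(∇ + θ) f = 6x^4 + 6x^3 - (19/3)x^2 + (26/3)x - 17/6
∇ (∇ + θ) f = 24x^3 - 18x^2 - (20/3)x + 15
θ (∇ + θ) f = 24x^4 + 18x^3 - (38/3)x^2 + (26/3)x
(∇ + θ) (∇ + θ) f = 24x^4 + 42x^3 - (92/3)x^2 + 2x + 15
∇ (∇ + θ) (∇ + θ) f = 96x^3 - 18x^2 - (274/3)x + 152/3
θ (∇ + θ) (∇ + θ) f = 96x^4 + 126x^3 - (184/3)x^2 + 2x
(∇ + θ) (∇ + θ) (∇ + θ) f = 96x^4 + 222x^3 - (238/3)x^2 - (268/3)x + 152/3


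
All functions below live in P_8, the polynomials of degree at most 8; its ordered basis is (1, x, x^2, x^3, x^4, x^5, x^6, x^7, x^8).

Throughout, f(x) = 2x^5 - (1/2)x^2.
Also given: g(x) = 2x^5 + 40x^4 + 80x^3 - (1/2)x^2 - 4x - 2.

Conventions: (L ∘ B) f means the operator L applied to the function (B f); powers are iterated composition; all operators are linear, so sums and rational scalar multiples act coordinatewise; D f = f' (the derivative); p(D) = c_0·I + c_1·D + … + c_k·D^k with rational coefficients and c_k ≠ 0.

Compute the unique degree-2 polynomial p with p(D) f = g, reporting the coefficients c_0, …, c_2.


D^0 f = 2x^5 - (1/2)x^2
D^1 f = 10x^4 - x
D^2 f = 40x^3 - 1
matching coefficients of g against c_0 f + c_1 Df + … from the top degree down determines the c_i
solution: c_0 = 1, c_1 = 4, c_2 = 2

c_0 = 1, c_1 = 4, c_2 = 2


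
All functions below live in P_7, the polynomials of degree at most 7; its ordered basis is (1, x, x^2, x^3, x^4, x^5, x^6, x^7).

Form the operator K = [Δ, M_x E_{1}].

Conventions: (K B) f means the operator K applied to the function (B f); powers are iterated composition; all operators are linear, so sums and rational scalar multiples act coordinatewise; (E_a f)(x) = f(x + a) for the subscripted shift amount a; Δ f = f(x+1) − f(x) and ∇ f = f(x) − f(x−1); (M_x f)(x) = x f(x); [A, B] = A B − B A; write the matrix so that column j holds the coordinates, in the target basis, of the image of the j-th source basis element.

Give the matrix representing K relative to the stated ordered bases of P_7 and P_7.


the matrix is [[1, 2, 4, 8, 16, 32, 64, 128]; [0, 1, 4, 12, 32, 80, 192, 448]; [0, 0, 1, 6, 24, 80, 240, 672]; [0, 0, 0, 1, 8, 40, 160, 560]; [0, 0, 0, 0, 1, 10, 60, 280]; [0, 0, 0, 0, 0, 1, 12, 84]; [0, 0, 0, 0, 0, 0, 1, 14]; [0, 0, 0, 0, 0, 0, 0, 1]] (rows listed top to bottom)

image of 1: 1
image of x: x + 2
image of x^2: x^2 + 4x + 4
image of x^3: x^3 + 6x^2 + 12x + 8
image of x^4: x^4 + 8x^3 + 24x^2 + 32x + 16
image of x^5: x^5 + 10x^4 + 40x^3 + 80x^2 + 80x + 32
image of x^6: x^6 + 12x^5 + 60x^4 + 160x^3 + 240x^2 + 192x + 64
image of x^7: x^7 + 14x^6 + 84x^5 + 280x^4 + 560x^3 + 672x^2 + 448x + 128
each image's coordinates form column j of the matrix


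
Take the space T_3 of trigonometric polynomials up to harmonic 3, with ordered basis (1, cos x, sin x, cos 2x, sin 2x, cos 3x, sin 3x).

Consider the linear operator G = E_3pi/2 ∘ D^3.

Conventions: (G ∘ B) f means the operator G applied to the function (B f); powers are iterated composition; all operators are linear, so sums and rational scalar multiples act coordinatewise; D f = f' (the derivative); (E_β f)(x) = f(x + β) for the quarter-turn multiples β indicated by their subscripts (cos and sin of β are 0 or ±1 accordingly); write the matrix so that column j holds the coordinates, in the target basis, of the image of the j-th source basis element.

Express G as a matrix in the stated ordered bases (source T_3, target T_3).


image of 1: 0
image of cos x: -cos x
image of sin x: -sin x
image of cos 2x: -8sin 2x
image of sin 2x: 8cos 2x
image of cos 3x: 27cos 3x
image of sin 3x: 27sin 3x
each image's coordinates form column j of the matrix

the matrix is [[0, 0, 0, 0, 0, 0, 0]; [0, -1, 0, 0, 0, 0, 0]; [0, 0, -1, 0, 0, 0, 0]; [0, 0, 0, 0, 8, 0, 0]; [0, 0, 0, -8, 0, 0, 0]; [0, 0, 0, 0, 0, 27, 0]; [0, 0, 0, 0, 0, 0, 27]] (rows listed top to bottom)


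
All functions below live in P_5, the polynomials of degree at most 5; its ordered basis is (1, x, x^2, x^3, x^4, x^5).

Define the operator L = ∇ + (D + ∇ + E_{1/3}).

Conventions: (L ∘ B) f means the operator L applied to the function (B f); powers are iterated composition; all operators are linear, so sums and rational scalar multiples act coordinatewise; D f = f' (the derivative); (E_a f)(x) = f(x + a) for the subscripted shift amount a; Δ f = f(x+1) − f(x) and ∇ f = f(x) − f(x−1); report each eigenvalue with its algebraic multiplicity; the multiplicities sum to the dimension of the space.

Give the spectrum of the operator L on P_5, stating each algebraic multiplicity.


image of 1: 1
image of x: x + 10/3
image of x^2: x^2 + (20/3)x - 17/9
image of x^3: x^3 + 10x^2 - (17/3)x + 55/27
image of x^4: x^4 + (40/3)x^3 - (34/3)x^2 + (220/27)x - 161/81
image of x^5: x^5 + (50/3)x^4 - (170/9)x^3 + (550/27)x^2 - (805/81)x + 487/243
the matrix is upper triangular; its diagonal is (1, 1, 1, 1, 1, 1)
for a triangular matrix the eigenvalues are the diagonal entries, with algebraic multiplicity their repetition count

λ = 1 (multiplicity 6)


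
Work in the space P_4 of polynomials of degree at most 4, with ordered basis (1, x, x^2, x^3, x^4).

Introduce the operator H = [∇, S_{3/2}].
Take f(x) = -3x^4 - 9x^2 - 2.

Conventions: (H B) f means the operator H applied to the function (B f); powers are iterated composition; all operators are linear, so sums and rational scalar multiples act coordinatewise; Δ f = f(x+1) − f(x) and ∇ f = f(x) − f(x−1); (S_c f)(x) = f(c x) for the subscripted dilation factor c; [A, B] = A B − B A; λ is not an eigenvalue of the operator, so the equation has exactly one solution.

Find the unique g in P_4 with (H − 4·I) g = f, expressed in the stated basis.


the image equals g(x) = (3/4)x^4 + (81/64)x^3 + (315/2048)x^2 + (15561/16384)x + 73453/131072

write g with unknown coordinates in the stated basis and equate coefficients in (H − 4·I) g = f
solving from the highest basis element down gives g = (3/4)x^4 + (81/64)x^3 + (315/2048)x^2 + (15561/16384)x + 73453/131072
check: H g = (81/16)x^3 - (4293/512)x^2 + (15561/4096)x + 7917/32768
so H g − 4·g = -3x^4 - 9x^2 - 2 = f ✓


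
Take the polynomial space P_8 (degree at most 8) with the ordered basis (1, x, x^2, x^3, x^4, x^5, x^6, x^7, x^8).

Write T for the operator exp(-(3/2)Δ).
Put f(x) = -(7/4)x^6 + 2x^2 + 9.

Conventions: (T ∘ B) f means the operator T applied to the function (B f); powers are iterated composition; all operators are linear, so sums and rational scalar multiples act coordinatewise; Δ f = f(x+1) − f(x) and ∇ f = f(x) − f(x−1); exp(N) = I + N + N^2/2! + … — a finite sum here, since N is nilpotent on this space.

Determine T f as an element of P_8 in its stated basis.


order-1 term: (63/4)x^5 + (315/8)x^4 + (105/2)x^3 + (315/8)x^2 + (39/4)x - 3/8
order-2 term: -(945/16)x^4 - (945/4)x^3 - (6615/16)x^2 - (2835/8)x - 1881/16
order-3 term: (945/8)x^3 + (8505/16)x^2 + (14175/16)x + 8505/16
order-4 term: -(8505/64)x^2 - (8505/16)x - 36855/64
order-5 term: (5103/64)x + 25515/128
order-6 term: -5103/256
the series for exp(-(3/2)Δ) f terminates at order 6
exp(-(3/2)Δ) f = -(7/4)x^6 + (63/4)x^5 - (315/16)x^4 - (525/8)x^3 + (1703/64)x^2 + (5727/64)x + 6699/256

the result is g(x) = -(7/4)x^6 + (63/4)x^5 - (315/16)x^4 - (525/8)x^3 + (1703/64)x^2 + (5727/64)x + 6699/256


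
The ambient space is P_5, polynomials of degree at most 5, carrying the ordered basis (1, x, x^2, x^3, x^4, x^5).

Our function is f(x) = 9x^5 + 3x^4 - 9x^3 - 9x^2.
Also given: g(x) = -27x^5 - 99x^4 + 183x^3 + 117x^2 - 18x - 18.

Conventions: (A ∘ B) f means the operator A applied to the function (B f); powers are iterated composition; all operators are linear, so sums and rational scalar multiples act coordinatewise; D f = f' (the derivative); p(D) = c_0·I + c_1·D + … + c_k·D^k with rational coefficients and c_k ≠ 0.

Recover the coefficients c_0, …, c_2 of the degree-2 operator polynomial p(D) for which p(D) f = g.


c_0 = -3, c_1 = -2, c_2 = 1

D^0 f = 9x^5 + 3x^4 - 9x^3 - 9x^2
D^1 f = 45x^4 + 12x^3 - 27x^2 - 18x
D^2 f = 180x^3 + 36x^2 - 54x - 18
matching coefficients of g against c_0 f + c_1 Df + … from the top degree down determines the c_i
solution: c_0 = -3, c_1 = -2, c_2 = 1


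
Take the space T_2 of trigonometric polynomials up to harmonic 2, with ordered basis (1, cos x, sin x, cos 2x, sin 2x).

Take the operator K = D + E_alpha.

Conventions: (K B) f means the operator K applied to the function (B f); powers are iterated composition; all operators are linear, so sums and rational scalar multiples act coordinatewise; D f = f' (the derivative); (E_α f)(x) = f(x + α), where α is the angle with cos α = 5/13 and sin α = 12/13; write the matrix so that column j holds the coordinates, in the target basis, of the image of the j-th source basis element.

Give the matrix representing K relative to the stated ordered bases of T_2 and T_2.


image of 1: 1
image of cos x: (5/13)cos x - (25/13)sin x
image of sin x: (25/13)cos x + (5/13)sin x
image of cos 2x: -(119/169)cos 2x - (458/169)sin 2x
image of sin 2x: (458/169)cos 2x - (119/169)sin 2x
each image's coordinates form column j of the matrix

the matrix is [[1, 0, 0, 0, 0]; [0, 5/13, 25/13, 0, 0]; [0, -25/13, 5/13, 0, 0]; [0, 0, 0, -119/169, 458/169]; [0, 0, 0, -458/169, -119/169]] (rows listed top to bottom)


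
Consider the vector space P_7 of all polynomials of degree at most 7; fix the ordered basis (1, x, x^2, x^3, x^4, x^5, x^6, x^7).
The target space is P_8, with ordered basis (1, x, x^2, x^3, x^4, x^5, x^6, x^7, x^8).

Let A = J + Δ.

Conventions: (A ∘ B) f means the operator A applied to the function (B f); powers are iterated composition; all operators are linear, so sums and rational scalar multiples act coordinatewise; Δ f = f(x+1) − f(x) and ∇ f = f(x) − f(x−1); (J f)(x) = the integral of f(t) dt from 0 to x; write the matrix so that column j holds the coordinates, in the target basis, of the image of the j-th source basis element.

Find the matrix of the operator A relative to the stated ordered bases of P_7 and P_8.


the matrix is [[0, 1, 1, 1, 1, 1, 1, 1]; [1, 0, 2, 3, 4, 5, 6, 7]; [0, 1/2, 0, 3, 6, 10, 15, 21]; [0, 0, 1/3, 0, 4, 10, 20, 35]; [0, 0, 0, 1/4, 0, 5, 15, 35]; [0, 0, 0, 0, 1/5, 0, 6, 21]; [0, 0, 0, 0, 0, 1/6, 0, 7]; [0, 0, 0, 0, 0, 0, 1/7, 0]; [0, 0, 0, 0, 0, 0, 0, 1/8]] (rows listed top to bottom)

image of 1: x
image of x: (1/2)x^2 + 1
image of x^2: (1/3)x^3 + 2x + 1
image of x^3: (1/4)x^4 + 3x^2 + 3x + 1
image of x^4: (1/5)x^5 + 4x^3 + 6x^2 + 4x + 1
image of x^5: (1/6)x^6 + 5x^4 + 10x^3 + 10x^2 + 5x + 1
image of x^6: (1/7)x^7 + 6x^5 + 15x^4 + 20x^3 + 15x^2 + 6x + 1
image of x^7: (1/8)x^8 + 7x^6 + 21x^5 + 35x^4 + 35x^3 + 21x^2 + 7x + 1
each image's coordinates form column j of the matrix


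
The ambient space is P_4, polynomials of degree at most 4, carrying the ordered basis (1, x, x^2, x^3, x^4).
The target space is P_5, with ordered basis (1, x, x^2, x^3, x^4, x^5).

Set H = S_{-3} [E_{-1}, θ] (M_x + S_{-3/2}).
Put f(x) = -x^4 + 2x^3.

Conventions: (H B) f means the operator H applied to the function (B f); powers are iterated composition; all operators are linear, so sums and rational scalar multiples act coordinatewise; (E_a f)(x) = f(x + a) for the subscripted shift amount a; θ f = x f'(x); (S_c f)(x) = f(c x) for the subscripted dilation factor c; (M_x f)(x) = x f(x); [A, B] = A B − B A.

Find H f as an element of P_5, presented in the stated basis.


M_x f = -x^5 + 2x^4
S_{-3/2} f = -(81/16)x^4 - (27/4)x^3
(M_x + S_{-3/2}) f = -x^5 - (49/16)x^4 - (27/4)x^3
θ (M_x + S_{-3/2}) f = -5x^5 - (49/4)x^4 - (81/4)x^3
E_{-1} θ (M_x + S_{-3/2}) f = -5x^5 + (51/4)x^4 - (85/4)x^3 + (149/4)x^2 - (147/4)x + 13
E_{-1} (M_x + S_{-3/2}) f = -x^5 + (31/16)x^4 - (9/2)x^3 + (95/8)x^2 - 13x + 75/16
θ E_{-1} (M_x + S_{-3/2}) f = -5x^5 + (31/4)x^4 - (27/2)x^3 + (95/4)x^2 - 13x
[E_{-1}, θ] (M_x + S_{-3/2}) f = 5x^4 - (31/4)x^3 + (27/2)x^2 - (95/4)x + 13
S_{-3} [E_{-1}, θ] (M_x + S_{-3/2}) f = 405x^4 + (837/4)x^3 + (243/2)x^2 + (285/4)x + 13

g(x) = 405x^4 + (837/4)x^3 + (243/2)x^2 + (285/4)x + 13


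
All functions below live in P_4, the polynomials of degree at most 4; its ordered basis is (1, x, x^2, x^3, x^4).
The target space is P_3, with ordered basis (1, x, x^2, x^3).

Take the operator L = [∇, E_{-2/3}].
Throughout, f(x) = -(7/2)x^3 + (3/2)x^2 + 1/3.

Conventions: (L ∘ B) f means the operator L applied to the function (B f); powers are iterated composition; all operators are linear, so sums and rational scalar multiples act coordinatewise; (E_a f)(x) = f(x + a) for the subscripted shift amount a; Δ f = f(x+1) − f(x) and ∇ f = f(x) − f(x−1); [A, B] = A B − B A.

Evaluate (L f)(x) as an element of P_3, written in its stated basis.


E_{-2/3} f = -(7/2)x^3 + (17/2)x^2 - (20/3)x + 55/27
∇ E_{-2/3} f = -(21/2)x^2 + (55/2)x - 56/3
∇ f = -(21/2)x^2 + (27/2)x - 5
E_{-2/3} ∇ f = -(21/2)x^2 + (55/2)x - 56/3
[∇, E_{-2/3}] f = 0

g(x) = 0


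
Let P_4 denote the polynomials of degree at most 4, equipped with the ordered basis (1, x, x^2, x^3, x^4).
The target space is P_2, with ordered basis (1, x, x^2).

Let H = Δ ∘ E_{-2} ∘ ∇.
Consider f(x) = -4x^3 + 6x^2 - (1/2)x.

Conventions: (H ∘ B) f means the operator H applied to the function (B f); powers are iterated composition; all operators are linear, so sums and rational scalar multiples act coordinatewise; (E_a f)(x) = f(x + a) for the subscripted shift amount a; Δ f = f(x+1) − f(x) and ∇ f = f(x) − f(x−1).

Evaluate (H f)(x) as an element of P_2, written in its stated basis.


∇ f = -12x^2 + 24x - 21/2
E_{-2} ∇ f = -12x^2 + 72x - 213/2
Δ E_{-2} ∇ f = -24x + 60

the result is g(x) = -24x + 60


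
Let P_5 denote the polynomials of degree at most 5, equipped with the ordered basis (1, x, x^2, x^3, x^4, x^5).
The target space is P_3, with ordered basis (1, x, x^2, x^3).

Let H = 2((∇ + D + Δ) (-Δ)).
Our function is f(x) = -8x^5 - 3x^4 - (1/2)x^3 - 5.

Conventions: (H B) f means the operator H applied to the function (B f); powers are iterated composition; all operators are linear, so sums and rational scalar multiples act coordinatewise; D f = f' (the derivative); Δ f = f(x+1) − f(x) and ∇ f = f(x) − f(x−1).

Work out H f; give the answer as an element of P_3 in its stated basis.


Δ f = -40x^4 - 92x^3 - (199/2)x^2 - (107/2)x - 23/2
(-Δ) f = 40x^4 + 92x^3 + (199/2)x^2 + (107/2)x + 23/2
∇ (-Δ) f = 160x^3 + 36x^2 + 83x + 6
D (-Δ) f = 160x^3 + 276x^2 + 199x + 107/2
Δ (-Δ) f = 160x^3 + 516x^2 + 635x + 285
(∇ + D + Δ) (-Δ) f = 480x^3 + 828x^2 + 917x + 689/2
(2((∇ + D + Δ) (-Δ))) f = 960x^3 + 1656x^2 + 1834x + 689

g(x) = 960x^3 + 1656x^2 + 1834x + 689


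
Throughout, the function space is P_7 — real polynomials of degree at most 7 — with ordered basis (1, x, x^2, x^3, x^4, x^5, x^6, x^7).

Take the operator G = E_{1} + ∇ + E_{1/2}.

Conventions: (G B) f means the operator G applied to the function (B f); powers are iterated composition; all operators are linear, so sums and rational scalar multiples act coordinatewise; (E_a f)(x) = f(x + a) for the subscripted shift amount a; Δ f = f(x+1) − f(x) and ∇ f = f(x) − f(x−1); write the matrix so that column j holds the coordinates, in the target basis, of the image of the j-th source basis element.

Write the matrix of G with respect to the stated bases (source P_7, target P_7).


the matrix is [[2, 5/2, 1/4, 17/8, 1/16, 65/32, 1/64, 257/128]; [0, 2, 5, 3/4, 17/2, 5/16, 195/16, 7/64]; [0, 0, 2, 15/2, 3/2, 85/4, 15/16, 1365/32]; [0, 0, 0, 2, 10, 5/2, 85/2, 35/16]; [0, 0, 0, 0, 2, 25/2, 15/4, 595/8]; [0, 0, 0, 0, 0, 2, 15, 21/4]; [0, 0, 0, 0, 0, 0, 2, 35/2]; [0, 0, 0, 0, 0, 0, 0, 2]] (rows listed top to bottom)

image of 1: 2
image of x: 2x + 5/2
image of x^2: 2x^2 + 5x + 1/4
image of x^3: 2x^3 + (15/2)x^2 + (3/4)x + 17/8
image of x^4: 2x^4 + 10x^3 + (3/2)x^2 + (17/2)x + 1/16
image of x^5: 2x^5 + (25/2)x^4 + (5/2)x^3 + (85/4)x^2 + (5/16)x + 65/32
image of x^6: 2x^6 + 15x^5 + (15/4)x^4 + (85/2)x^3 + (15/16)x^2 + (195/16)x + 1/64
image of x^7: 2x^7 + (35/2)x^6 + (21/4)x^5 + (595/8)x^4 + (35/16)x^3 + (1365/32)x^2 + (7/64)x + 257/128
each image's coordinates form column j of the matrix


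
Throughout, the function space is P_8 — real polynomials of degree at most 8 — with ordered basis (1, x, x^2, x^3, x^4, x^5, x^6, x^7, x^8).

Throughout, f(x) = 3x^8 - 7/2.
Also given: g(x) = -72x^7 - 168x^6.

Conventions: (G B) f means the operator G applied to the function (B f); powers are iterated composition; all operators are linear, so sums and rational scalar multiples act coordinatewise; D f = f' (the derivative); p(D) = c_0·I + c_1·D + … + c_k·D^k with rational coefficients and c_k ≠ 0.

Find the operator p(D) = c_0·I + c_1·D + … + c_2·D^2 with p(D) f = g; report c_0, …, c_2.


c_0 = 0, c_1 = -3, c_2 = -1

D^0 f = 3x^8 - 7/2
D^1 f = 24x^7
D^2 f = 168x^6
matching coefficients of g against c_0 f + c_1 Df + … from the top degree down determines the c_i
solution: c_0 = 0, c_1 = -3, c_2 = -1


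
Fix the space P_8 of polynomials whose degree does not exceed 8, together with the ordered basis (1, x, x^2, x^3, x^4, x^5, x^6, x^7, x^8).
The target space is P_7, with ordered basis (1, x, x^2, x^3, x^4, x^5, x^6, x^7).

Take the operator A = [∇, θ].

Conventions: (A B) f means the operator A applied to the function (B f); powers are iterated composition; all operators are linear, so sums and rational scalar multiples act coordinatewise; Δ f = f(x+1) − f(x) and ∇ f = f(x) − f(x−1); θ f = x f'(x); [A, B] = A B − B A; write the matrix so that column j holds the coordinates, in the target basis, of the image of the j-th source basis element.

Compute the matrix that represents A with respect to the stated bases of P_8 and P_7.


the matrix is [[0, 1, -2, 3, -4, 5, -6, 7, -8]; [0, 0, 2, -6, 12, -20, 30, -42, 56]; [0, 0, 0, 3, -12, 30, -60, 105, -168]; [0, 0, 0, 0, 4, -20, 60, -140, 280]; [0, 0, 0, 0, 0, 5, -30, 105, -280]; [0, 0, 0, 0, 0, 0, 6, -42, 168]; [0, 0, 0, 0, 0, 0, 0, 7, -56]; [0, 0, 0, 0, 0, 0, 0, 0, 8]] (rows listed top to bottom)

image of 1: 0
image of x: 1
image of x^2: 2x - 2
image of x^3: 3x^2 - 6x + 3
image of x^4: 4x^3 - 12x^2 + 12x - 4
image of x^5: 5x^4 - 20x^3 + 30x^2 - 20x + 5
image of x^6: 6x^5 - 30x^4 + 60x^3 - 60x^2 + 30x - 6
image of x^7: 7x^6 - 42x^5 + 105x^4 - 140x^3 + 105x^2 - 42x + 7
image of x^8: 8x^7 - 56x^6 + 168x^5 - 280x^4 + 280x^3 - 168x^2 + 56x - 8
each image's coordinates form column j of the matrix


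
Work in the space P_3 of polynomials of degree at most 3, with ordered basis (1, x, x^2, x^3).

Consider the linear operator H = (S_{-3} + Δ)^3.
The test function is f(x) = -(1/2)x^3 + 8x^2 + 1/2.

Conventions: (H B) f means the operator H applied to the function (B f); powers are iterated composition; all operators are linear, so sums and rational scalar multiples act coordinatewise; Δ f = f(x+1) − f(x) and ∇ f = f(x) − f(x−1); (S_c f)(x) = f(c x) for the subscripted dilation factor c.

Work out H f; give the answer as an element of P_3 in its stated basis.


g(x) = (19683/2)x^3 + (9963/2)x^2 - (315/2)x + 555

S_{-3} f = (27/2)x^3 + 72x^2 + 1/2
Δ f = -(3/2)x^2 + (29/2)x + 15/2
(S_{-3} + Δ) f = (27/2)x^3 + (141/2)x^2 + (29/2)x + 8
S_{-3} (S_{-3} + Δ) f = -(729/2)x^3 + (1269/2)x^2 - (87/2)x + 8
Δ (S_{-3} + Δ) f = (81/2)x^2 + (363/2)x + 197/2
(S_{-3} + Δ) (S_{-3} + Δ) f = -(729/2)x^3 + 675x^2 + 138x + 213/2
S_{-3} (S_{-3} + Δ) (S_{-3} + Δ) f = (19683/2)x^3 + 6075x^2 - 414x + 213/2
Δ (S_{-3} + Δ) (S_{-3} + Δ) f = -(2187/2)x^2 + (513/2)x + 897/2
(S_{-3} + Δ) (S_{-3} + Δ) (S_{-3} + Δ) f = (19683/2)x^3 + (9963/2)x^2 - (315/2)x + 555


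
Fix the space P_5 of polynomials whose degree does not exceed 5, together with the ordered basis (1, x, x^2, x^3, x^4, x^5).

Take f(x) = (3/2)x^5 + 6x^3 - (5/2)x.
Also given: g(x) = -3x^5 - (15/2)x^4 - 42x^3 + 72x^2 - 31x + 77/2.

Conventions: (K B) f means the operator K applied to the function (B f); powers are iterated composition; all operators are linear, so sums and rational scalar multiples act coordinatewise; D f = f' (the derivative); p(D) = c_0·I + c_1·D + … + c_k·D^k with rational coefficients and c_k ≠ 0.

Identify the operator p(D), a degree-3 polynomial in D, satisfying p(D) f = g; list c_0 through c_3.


D^0 f = (3/2)x^5 + 6x^3 - (5/2)x
D^1 f = (15/2)x^4 + 18x^2 - 5/2
D^2 f = 30x^3 + 36x
D^3 f = 90x^2 + 36
matching coefficients of g against c_0 f + c_1 Df + … from the top degree down determines the c_i
solution: c_0 = -2, c_1 = -1, c_2 = -1, c_3 = 1

c_0 = -2, c_1 = -1, c_2 = -1, c_3 = 1


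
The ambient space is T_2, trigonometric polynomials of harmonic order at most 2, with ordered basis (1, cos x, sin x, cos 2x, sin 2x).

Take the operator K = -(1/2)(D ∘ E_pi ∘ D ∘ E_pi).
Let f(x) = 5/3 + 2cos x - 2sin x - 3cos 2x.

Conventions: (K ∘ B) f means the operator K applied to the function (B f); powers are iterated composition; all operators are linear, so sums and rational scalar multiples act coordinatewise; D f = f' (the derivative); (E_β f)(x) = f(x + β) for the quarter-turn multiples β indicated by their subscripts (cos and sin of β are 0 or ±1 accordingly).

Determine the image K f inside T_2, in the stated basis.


the result is g(x) = cos x - sin x - 6cos 2x

E_pi f = 5/3 - 2cos x + 2sin x - 3cos 2x
D E_pi f = 2cos x + 2sin x + 6sin 2x
E_pi D E_pi f = -2cos x - 2sin x + 6sin 2x
D E_pi D E_pi f = -2cos x + 2sin x + 12cos 2x
(-(1/2)(D ∘ E_pi ∘ D ∘ E_pi)) f = cos x - sin x - 6cos 2x


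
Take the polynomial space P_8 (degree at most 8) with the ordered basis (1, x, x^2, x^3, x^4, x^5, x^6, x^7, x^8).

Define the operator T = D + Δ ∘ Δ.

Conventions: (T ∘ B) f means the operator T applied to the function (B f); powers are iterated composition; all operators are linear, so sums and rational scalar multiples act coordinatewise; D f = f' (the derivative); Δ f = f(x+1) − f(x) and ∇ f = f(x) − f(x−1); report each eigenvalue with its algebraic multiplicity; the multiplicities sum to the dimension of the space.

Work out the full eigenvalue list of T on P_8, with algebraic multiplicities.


image of 1: 0
image of x: 1
image of x^2: 2x + 2
image of x^3: 3x^2 + 6x + 6
image of x^4: 4x^3 + 12x^2 + 24x + 14
image of x^5: 5x^4 + 20x^3 + 60x^2 + 70x + 30
image of x^6: 6x^5 + 30x^4 + 120x^3 + 210x^2 + 180x + 62
image of x^7: 7x^6 + 42x^5 + 210x^4 + 490x^3 + 630x^2 + 434x + 126
image of x^8: 8x^7 + 56x^6 + 336x^5 + 980x^4 + 1680x^3 + 1736x^2 + 1008x + 254
the matrix is upper triangular; its diagonal is (0, 0, 0, 0, 0, 0, 0, 0, 0)
for a triangular matrix the eigenvalues are the diagonal entries, with algebraic multiplicity their repetition count

λ = 0 (multiplicity 9)
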